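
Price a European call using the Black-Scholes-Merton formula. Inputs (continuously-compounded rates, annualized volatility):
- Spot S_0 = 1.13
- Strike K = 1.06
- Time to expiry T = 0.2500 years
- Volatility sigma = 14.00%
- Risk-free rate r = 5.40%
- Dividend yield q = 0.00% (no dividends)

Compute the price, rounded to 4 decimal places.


d1 = (ln(S/K) + (r - q + 0.5*sigma^2) * T) / (sigma * sqrt(T)) = 1.14141035
d2 = d1 - sigma * sqrt(T) = 1.07141035
exp(-rT) = 0.98659072; exp(-qT) = 1.00000000
C = S_0 * exp(-qT) * N(d1) - K * exp(-rT) * N(d2)
N(d1) = 0.87315040; N(d2) = 0.85800752
C = 1.1300 * 1.00000000 * 0.87315040 - 1.0600 * 0.98659072 * 0.85800752 = 0.0894

Answer: Price = 0.0894


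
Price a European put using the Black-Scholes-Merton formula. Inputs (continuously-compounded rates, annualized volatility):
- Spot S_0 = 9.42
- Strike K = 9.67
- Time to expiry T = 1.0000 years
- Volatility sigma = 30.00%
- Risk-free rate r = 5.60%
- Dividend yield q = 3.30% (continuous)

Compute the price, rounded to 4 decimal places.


Answer: Price = 1.1031

Derivation:
d1 = (ln(S/K) + (r - q + 0.5*sigma^2) * T) / (sigma * sqrt(T)) = 0.13935593
d2 = d1 - sigma * sqrt(T) = -0.16064407
exp(-rT) = 0.94553914; exp(-qT) = 0.96753856
P = K * exp(-rT) * N(-d2) - S_0 * exp(-qT) * N(-d1)
N(-d1) = 0.44458445; N(-d2) = 0.56381313
P = 9.6700 * 0.94553914 * 0.56381313 - 9.4200 * 0.96753856 * 0.44458445 = 1.1031


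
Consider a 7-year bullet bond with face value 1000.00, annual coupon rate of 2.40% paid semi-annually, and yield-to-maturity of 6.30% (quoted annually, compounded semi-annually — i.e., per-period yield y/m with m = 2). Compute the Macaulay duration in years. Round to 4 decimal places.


Coupon per period c = face * coupon_rate / m = 12.000000
Periods per year m = 2; per-period yield y/m = 0.031500
Number of cashflows N = 14
Cashflows (t years, CF_t, discount factor 1/(1+y/m)^(m*t), PV):
  t = 0.5000: CF_t = 12.000000, DF = 0.969462, PV = 11.633543
  t = 1.0000: CF_t = 12.000000, DF = 0.939856, PV = 11.278278
  t = 1.5000: CF_t = 12.000000, DF = 0.911155, PV = 10.933861
  t = 2.0000: CF_t = 12.000000, DF = 0.883330, PV = 10.599962
  t = 2.5000: CF_t = 12.000000, DF = 0.856355, PV = 10.276260
  t = 3.0000: CF_t = 12.000000, DF = 0.830204, PV = 9.962443
  t = 3.5000: CF_t = 12.000000, DF = 0.804851, PV = 9.658209
  t = 4.0000: CF_t = 12.000000, DF = 0.780272, PV = 9.363267
  t = 4.5000: CF_t = 12.000000, DF = 0.756444, PV = 9.077331
  t = 5.0000: CF_t = 12.000000, DF = 0.733344, PV = 8.800127
  t = 5.5000: CF_t = 12.000000, DF = 0.710949, PV = 8.531388
  t = 6.0000: CF_t = 12.000000, DF = 0.689238, PV = 8.270856
  t = 6.5000: CF_t = 12.000000, DF = 0.668190, PV = 8.018280
  t = 7.0000: CF_t = 1012.000000, DF = 0.647785, PV = 655.558209
Price P = sum_t PV_t = 781.962014
Macaulay numerator sum_t t * PV_t:
  t * PV_t at t = 0.5000: 5.816772
  t * PV_t at t = 1.0000: 11.278278
  t * PV_t at t = 1.5000: 16.400792
  t * PV_t at t = 2.0000: 21.199924
  t * PV_t at t = 2.5000: 25.690650
  t * PV_t at t = 3.0000: 29.887329
  t * PV_t at t = 3.5000: 33.803733
  t * PV_t at t = 4.0000: 37.453066
  t * PV_t at t = 4.5000: 40.847988
  t * PV_t at t = 5.0000: 44.000633
  t * PV_t at t = 5.5000: 46.922634
  t * PV_t at t = 6.0000: 49.625136
  t * PV_t at t = 6.5000: 52.118821
  t * PV_t at t = 7.0000: 4588.907464
Macaulay duration D = (sum_t t * PV_t) / P = 5003.953220 / 781.962014 = 6.399228

Answer: Macaulay duration = 6.3992 years


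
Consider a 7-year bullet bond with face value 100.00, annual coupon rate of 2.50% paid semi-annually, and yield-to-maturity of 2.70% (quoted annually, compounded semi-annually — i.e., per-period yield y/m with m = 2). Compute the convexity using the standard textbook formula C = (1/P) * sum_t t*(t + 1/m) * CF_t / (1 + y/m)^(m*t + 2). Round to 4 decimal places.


Coupon per period c = face * coupon_rate / m = 1.250000
Periods per year m = 2; per-period yield y/m = 0.013500
Number of cashflows N = 14
Cashflows (t years, CF_t, discount factor 1/(1+y/m)^(m*t), PV):
  t = 0.5000: CF_t = 1.250000, DF = 0.986680, PV = 1.233350
  t = 1.0000: CF_t = 1.250000, DF = 0.973537, PV = 1.216921
  t = 1.5000: CF_t = 1.250000, DF = 0.960569, PV = 1.200712
  t = 2.0000: CF_t = 1.250000, DF = 0.947774, PV = 1.184718
  t = 2.5000: CF_t = 1.250000, DF = 0.935150, PV = 1.168937
  t = 3.0000: CF_t = 1.250000, DF = 0.922694, PV = 1.153367
  t = 3.5000: CF_t = 1.250000, DF = 0.910403, PV = 1.138004
  t = 4.0000: CF_t = 1.250000, DF = 0.898276, PV = 1.122845
  t = 4.5000: CF_t = 1.250000, DF = 0.886311, PV = 1.107889
  t = 5.0000: CF_t = 1.250000, DF = 0.874505, PV = 1.093132
  t = 5.5000: CF_t = 1.250000, DF = 0.862857, PV = 1.078571
  t = 6.0000: CF_t = 1.250000, DF = 0.851363, PV = 1.064204
  t = 6.5000: CF_t = 1.250000, DF = 0.840023, PV = 1.050029
  t = 7.0000: CF_t = 101.250000, DF = 0.828834, PV = 83.919423
Price P = sum_t PV_t = 98.732102
Convexity numerator sum_t t*(t + 1/m) * CF_t / (1+y/m)^(m*t + 2):
  t = 0.5000: term = 0.600356
  t = 1.0000: term = 1.777077
  t = 1.5000: term = 3.506812
  t = 2.0000: term = 5.766835
  t = 2.5000: term = 8.535029
  t = 3.0000: term = 11.789877
  t = 3.5000: term = 15.510445
  t = 4.0000: term = 19.676370
  t = 4.5000: term = 24.267847
  t = 5.0000: term = 29.265616
  t = 5.5000: term = 34.650951
  t = 6.0000: term = 40.405648
  t = 6.5000: term = 46.512011
  t = 7.0000: term = 4289.180144
Convexity = (1/P) * sum = 4531.445019 / 98.732102 = 45.896369

Answer: Convexity = 45.8964


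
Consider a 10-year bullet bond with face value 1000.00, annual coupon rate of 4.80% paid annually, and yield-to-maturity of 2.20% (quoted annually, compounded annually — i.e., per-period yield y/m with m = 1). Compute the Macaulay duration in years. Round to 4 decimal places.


Answer: Macaulay duration = 8.3782 years

Derivation:
Coupon per period c = face * coupon_rate / m = 48.000000
Periods per year m = 1; per-period yield y/m = 0.022000
Number of cashflows N = 10
Cashflows (t years, CF_t, discount factor 1/(1+y/m)^(m*t), PV):
  t = 1.0000: CF_t = 48.000000, DF = 0.978474, PV = 46.966732
  t = 2.0000: CF_t = 48.000000, DF = 0.957411, PV = 45.955706
  t = 3.0000: CF_t = 48.000000, DF = 0.936801, PV = 44.966445
  t = 4.0000: CF_t = 48.000000, DF = 0.916635, PV = 43.998478
  t = 5.0000: CF_t = 48.000000, DF = 0.896903, PV = 43.051348
  t = 6.0000: CF_t = 48.000000, DF = 0.877596, PV = 42.124607
  t = 7.0000: CF_t = 48.000000, DF = 0.858704, PV = 41.217815
  t = 8.0000: CF_t = 48.000000, DF = 0.840220, PV = 40.330543
  t = 9.0000: CF_t = 48.000000, DF = 0.822133, PV = 39.462371
  t = 10.0000: CF_t = 1048.000000, DF = 0.804435, PV = 843.048043
Price P = sum_t PV_t = 1231.122089
Macaulay numerator sum_t t * PV_t:
  t * PV_t at t = 1.0000: 46.966732
  t * PV_t at t = 2.0000: 91.911413
  t * PV_t at t = 3.0000: 134.899334
  t * PV_t at t = 4.0000: 175.993912
  t * PV_t at t = 5.0000: 215.256742
  t * PV_t at t = 6.0000: 252.747642
  t * PV_t at t = 7.0000: 288.524706
  t * PV_t at t = 8.0000: 322.644345
  t * PV_t at t = 9.0000: 355.161339
  t * PV_t at t = 10.0000: 8430.480431
Macaulay duration D = (sum_t t * PV_t) / P = 10314.586596 / 1231.122089 = 8.378200


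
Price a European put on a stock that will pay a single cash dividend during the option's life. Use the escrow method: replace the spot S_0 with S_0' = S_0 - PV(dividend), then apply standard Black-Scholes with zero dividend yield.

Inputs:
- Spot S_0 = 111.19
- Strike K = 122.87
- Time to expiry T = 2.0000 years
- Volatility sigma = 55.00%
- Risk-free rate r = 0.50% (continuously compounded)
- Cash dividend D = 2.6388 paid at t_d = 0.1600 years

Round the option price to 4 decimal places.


PV(D) = D * exp(-r * t_d) = 2.6388 * 0.99920032 = 2.63668980
S_0' = S_0 - PV(D) = 111.1900 - 2.63668980 = 108.55331020
d1 = (ln(S_0'/K) + (r + sigma^2/2)*T) / (sigma*sqrt(T)) = 0.24249199
d2 = d1 - sigma*sqrt(T) = -0.53532547
exp(-rT) = 0.99004983
N(-d1) = 0.40419948; N(-d2) = 0.70378759
P = K * exp(-rT) * N(-d2) - S_0' * N(-d1) = 122.8700 * 0.99004983 * 0.70378759 - 108.55331020 * 0.40419948 = 41.7368

Answer: Price = 41.7368


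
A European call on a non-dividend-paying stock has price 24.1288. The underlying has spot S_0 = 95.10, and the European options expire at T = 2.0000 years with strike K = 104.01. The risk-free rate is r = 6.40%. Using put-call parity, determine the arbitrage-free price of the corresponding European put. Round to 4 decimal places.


Put-call parity: C - P = S_0 * exp(-qT) - K * exp(-rT).
S_0 * exp(-qT) = 95.1000 * 1.00000000 = 95.10000000
K * exp(-rT) = 104.0100 * 0.87985338 = 91.51354996
P = C - S*exp(-qT) + K*exp(-rT)
P = 24.1288 - 95.10000000 + 91.51354996 = 20.5423

Answer: Put price = 20.5423


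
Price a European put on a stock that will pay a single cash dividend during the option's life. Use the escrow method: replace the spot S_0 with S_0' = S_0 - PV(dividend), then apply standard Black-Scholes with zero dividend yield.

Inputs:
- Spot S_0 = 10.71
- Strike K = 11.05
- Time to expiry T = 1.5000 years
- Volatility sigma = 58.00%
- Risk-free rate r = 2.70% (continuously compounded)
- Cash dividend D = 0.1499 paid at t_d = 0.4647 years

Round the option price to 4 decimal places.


Answer: Price = 2.9630

Derivation:
PV(D) = D * exp(-r * t_d) = 0.1499 * 0.98753148 = 0.14803097
S_0' = S_0 - PV(D) = 10.7100 - 0.14803097 = 10.56196903
d1 = (ln(S_0'/K) + (r + sigma^2/2)*T) / (sigma*sqrt(T)) = 0.34860081
d2 = d1 - sigma*sqrt(T) = -0.36175121
exp(-rT) = 0.96030916
N(-d1) = 0.36369451; N(-d2) = 0.64123102
P = K * exp(-rT) * N(-d2) - S_0' * N(-d1) = 11.0500 * 0.96030916 * 0.64123102 - 10.56196903 * 0.36369451 = 2.9630


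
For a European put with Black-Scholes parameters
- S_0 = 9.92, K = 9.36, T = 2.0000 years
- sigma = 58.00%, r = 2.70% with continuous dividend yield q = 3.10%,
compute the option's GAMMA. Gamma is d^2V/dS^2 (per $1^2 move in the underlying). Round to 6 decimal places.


d1 = 0.4712106323; d2 = -0.3490332339
phi(d1) = 0.3570218612; exp(-qT) = 0.9398828868; exp(-rT) = 0.9474321065
Gamma = exp(-qT) * phi(d1) / (S * sigma * sqrt(T)) = 0.9398828868 * 0.3570218612 / (9.9200 * 0.5800 * 1.4142135624) = 0.041240

Answer: Gamma = 0.041240


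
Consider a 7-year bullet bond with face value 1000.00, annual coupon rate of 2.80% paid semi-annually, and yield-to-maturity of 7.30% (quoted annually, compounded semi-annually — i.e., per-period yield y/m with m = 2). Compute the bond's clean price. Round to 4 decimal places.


Answer: Price = 756.7425

Derivation:
Coupon per period c = face * coupon_rate / m = 14.000000
Periods per year m = 2; per-period yield y/m = 0.036500
Number of cashflows N = 14
Cashflows (t years, CF_t, discount factor 1/(1+y/m)^(m*t), PV):
  t = 0.5000: CF_t = 14.000000, DF = 0.964785, PV = 13.506995
  t = 1.0000: CF_t = 14.000000, DF = 0.930811, PV = 13.031350
  t = 1.5000: CF_t = 14.000000, DF = 0.898033, PV = 12.572456
  t = 2.0000: CF_t = 14.000000, DF = 0.866409, PV = 12.129721
  t = 2.5000: CF_t = 14.000000, DF = 0.835898, PV = 11.702577
  t = 3.0000: CF_t = 14.000000, DF = 0.806462, PV = 11.290475
  t = 3.5000: CF_t = 14.000000, DF = 0.778063, PV = 10.892884
  t = 4.0000: CF_t = 14.000000, DF = 0.750664, PV = 10.509295
  t = 4.5000: CF_t = 14.000000, DF = 0.724230, PV = 10.139214
  t = 5.0000: CF_t = 14.000000, DF = 0.698726, PV = 9.782165
  t = 5.5000: CF_t = 14.000000, DF = 0.674121, PV = 9.437689
  t = 6.0000: CF_t = 14.000000, DF = 0.650382, PV = 9.105344
  t = 6.5000: CF_t = 14.000000, DF = 0.627479, PV = 8.784702
  t = 7.0000: CF_t = 1014.000000, DF = 0.605382, PV = 613.857639
Price P = sum_t PV_t = 756.742506


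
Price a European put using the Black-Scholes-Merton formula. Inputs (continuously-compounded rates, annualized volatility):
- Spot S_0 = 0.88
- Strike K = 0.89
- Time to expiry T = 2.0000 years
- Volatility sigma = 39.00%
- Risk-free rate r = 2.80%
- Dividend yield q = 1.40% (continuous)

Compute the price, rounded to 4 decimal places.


d1 = (ln(S/K) + (r - q + 0.5*sigma^2) * T) / (sigma * sqrt(T)) = 0.30605113
d2 = d1 - sigma * sqrt(T) = -0.24549216
exp(-rT) = 0.94553914; exp(-qT) = 0.97238837
P = K * exp(-rT) * N(-d2) - S_0 * exp(-qT) * N(-d1)
N(-d1) = 0.37978286; N(-d2) = 0.59696231
P = 0.8900 * 0.94553914 * 0.59696231 - 0.8800 * 0.97238837 * 0.37978286 = 0.1774

Answer: Price = 0.1774


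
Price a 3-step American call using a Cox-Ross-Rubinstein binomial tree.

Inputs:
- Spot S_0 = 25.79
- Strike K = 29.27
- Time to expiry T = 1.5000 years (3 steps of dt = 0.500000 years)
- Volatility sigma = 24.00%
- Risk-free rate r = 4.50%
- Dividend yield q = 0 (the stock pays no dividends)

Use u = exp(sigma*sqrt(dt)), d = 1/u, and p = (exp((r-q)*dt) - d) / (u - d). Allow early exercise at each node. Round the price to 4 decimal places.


dt = T/N = 0.500000
u = exp(sigma*sqrt(dt)) = 1.184956; d = 1/u = 0.843913
p = (exp((r-q)*dt) - d) / (u - d) = 0.524397
Discount per step: exp(-r*dt) = 0.977751
Stock lattice S(k, i) with i counting down-moves:
  k=0: S(0,0) = 25.7900
  k=1: S(1,0) = 30.5600; S(1,1) = 21.7645
  k=2: S(2,0) = 36.2123; S(2,1) = 25.7900; S(2,2) = 18.3674
  k=3: S(3,0) = 42.9099; S(3,1) = 30.5600; S(3,2) = 21.7645; S(3,3) = 15.5005
Terminal payoffs V(N, i) = max(S_T - K, 0):
  V(3,0) = 13.639949; V(3,1) = 1.290015; V(3,2) = 0.000000; V(3,3) = 0.000000
Backward induction: V(k, i) = exp(-r*dt) * [p * V(k+1, i) + (1-p) * V(k+1, i+1)]; then take max(V_cont, immediate exercise) for American.
  V(2,0) = exp(-r*dt) * [p*13.639949 + (1-p)*1.290015] = 7.593494; exercise = 6.942272; V(2,0) = max -> 7.593494
  V(2,1) = exp(-r*dt) * [p*1.290015 + (1-p)*0.000000] = 0.661429; exercise = 0.000000; V(2,1) = max -> 0.661429
  V(2,2) = exp(-r*dt) * [p*0.000000 + (1-p)*0.000000] = 0.000000; exercise = 0.000000; V(2,2) = max -> 0.000000
  V(1,0) = exp(-r*dt) * [p*7.593494 + (1-p)*0.661429] = 4.200990; exercise = 1.290015; V(1,0) = max -> 4.200990
  V(1,1) = exp(-r*dt) * [p*0.661429 + (1-p)*0.000000] = 0.339134; exercise = 0.000000; V(1,1) = max -> 0.339134
  V(0,0) = exp(-r*dt) * [p*4.200990 + (1-p)*0.339134] = 2.311678; exercise = 0.000000; V(0,0) = max -> 2.311678

Answer: Price = V(0,0) = 2.3117


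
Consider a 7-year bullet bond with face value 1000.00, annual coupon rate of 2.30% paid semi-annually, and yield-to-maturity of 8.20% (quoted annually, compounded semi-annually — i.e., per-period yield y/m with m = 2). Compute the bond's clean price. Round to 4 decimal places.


Answer: Price = 690.4350

Derivation:
Coupon per period c = face * coupon_rate / m = 11.500000
Periods per year m = 2; per-period yield y/m = 0.041000
Number of cashflows N = 14
Cashflows (t years, CF_t, discount factor 1/(1+y/m)^(m*t), PV):
  t = 0.5000: CF_t = 11.500000, DF = 0.960615, PV = 11.047070
  t = 1.0000: CF_t = 11.500000, DF = 0.922781, PV = 10.611979
  t = 1.5000: CF_t = 11.500000, DF = 0.886437, PV = 10.194024
  t = 2.0000: CF_t = 11.500000, DF = 0.851524, PV = 9.792530
  t = 2.5000: CF_t = 11.500000, DF = 0.817987, PV = 9.406849
  t = 3.0000: CF_t = 11.500000, DF = 0.785770, PV = 9.036359
  t = 3.5000: CF_t = 11.500000, DF = 0.754823, PV = 8.680460
  t = 4.0000: CF_t = 11.500000, DF = 0.725094, PV = 8.338578
  t = 4.5000: CF_t = 11.500000, DF = 0.696536, PV = 8.010162
  t = 5.0000: CF_t = 11.500000, DF = 0.669103, PV = 7.694680
  t = 5.5000: CF_t = 11.500000, DF = 0.642750, PV = 7.391623
  t = 6.0000: CF_t = 11.500000, DF = 0.617435, PV = 7.100503
  t = 6.5000: CF_t = 11.500000, DF = 0.593117, PV = 6.820848
  t = 7.0000: CF_t = 1011.500000, DF = 0.569757, PV = 576.309361
Price P = sum_t PV_t = 690.435025


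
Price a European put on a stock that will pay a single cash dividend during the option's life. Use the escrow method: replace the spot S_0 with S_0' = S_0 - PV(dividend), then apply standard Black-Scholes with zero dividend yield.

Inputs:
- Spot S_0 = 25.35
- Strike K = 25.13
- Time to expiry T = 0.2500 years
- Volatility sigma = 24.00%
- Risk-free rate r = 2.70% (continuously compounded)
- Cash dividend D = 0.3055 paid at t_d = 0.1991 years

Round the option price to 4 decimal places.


Answer: Price = 1.1542

Derivation:
PV(D) = D * exp(-r * t_d) = 0.3055 * 0.99463872 = 0.30386213
S_0' = S_0 - PV(D) = 25.3500 - 0.30386213 = 25.04613787
d1 = (ln(S_0'/K) + (r + sigma^2/2)*T) / (sigma*sqrt(T)) = 0.08839406
d2 = d1 - sigma*sqrt(T) = -0.03160594
exp(-rT) = 0.99327273
N(-d1) = 0.46478174; N(-d2) = 0.51260685
P = K * exp(-rT) * N(-d2) - S_0' * N(-d1) = 25.1300 * 0.99327273 * 0.51260685 - 25.04613787 * 0.46478174 = 1.1542


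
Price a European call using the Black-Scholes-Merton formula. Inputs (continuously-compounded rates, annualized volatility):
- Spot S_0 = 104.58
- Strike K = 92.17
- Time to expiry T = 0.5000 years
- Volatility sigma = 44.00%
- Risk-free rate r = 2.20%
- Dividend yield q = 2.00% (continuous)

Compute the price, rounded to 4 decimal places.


Answer: Price = 19.2078

Derivation:
d1 = (ln(S/K) + (r - q + 0.5*sigma^2) * T) / (sigma * sqrt(T)) = 0.56477786
d2 = d1 - sigma * sqrt(T) = 0.25365087
exp(-rT) = 0.98906028; exp(-qT) = 0.99004983
C = S_0 * exp(-qT) * N(d1) - K * exp(-rT) * N(d2)
N(d1) = 0.71388756; N(d2) = 0.60011735
C = 104.5800 * 0.99004983 * 0.71388756 - 92.1700 * 0.98906028 * 0.60011735 = 19.2078


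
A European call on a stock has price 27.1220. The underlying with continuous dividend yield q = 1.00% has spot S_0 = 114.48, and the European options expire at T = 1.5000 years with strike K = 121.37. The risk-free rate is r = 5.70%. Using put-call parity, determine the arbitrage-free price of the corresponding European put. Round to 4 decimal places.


Answer: Put price = 25.7705

Derivation:
Put-call parity: C - P = S_0 * exp(-qT) - K * exp(-rT).
S_0 * exp(-qT) = 114.4800 * 0.98511194 = 112.77561485
K * exp(-rT) = 121.3700 * 0.91805314 = 111.42410997
P = C - S*exp(-qT) + K*exp(-rT)
P = 27.1220 - 112.77561485 + 111.42410997 = 25.7705


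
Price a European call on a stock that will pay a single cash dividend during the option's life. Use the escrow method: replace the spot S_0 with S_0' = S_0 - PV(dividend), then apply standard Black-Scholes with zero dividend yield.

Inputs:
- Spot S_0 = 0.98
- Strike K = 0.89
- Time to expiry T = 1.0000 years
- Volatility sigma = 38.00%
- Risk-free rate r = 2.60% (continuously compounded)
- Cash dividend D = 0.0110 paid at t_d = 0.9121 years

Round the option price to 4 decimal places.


PV(D) = D * exp(-r * t_d) = 0.0110 * 0.97656438 = 0.01074221
S_0' = S_0 - PV(D) = 0.9800 - 0.01074221 = 0.96925779
d1 = (ln(S_0'/K) + (r + sigma^2/2)*T) / (sigma*sqrt(T)) = 0.48291882
d2 = d1 - sigma*sqrt(T) = 0.10291882
exp(-rT) = 0.97433509
N(d1) = 0.68542331; N(d2) = 0.54098630
C = S_0' * N(d1) - K * exp(-rT) * N(d2) = 0.96925779 * 0.68542331 - 0.8900 * 0.97433509 * 0.54098630 = 0.1952

Answer: Price = 0.1952


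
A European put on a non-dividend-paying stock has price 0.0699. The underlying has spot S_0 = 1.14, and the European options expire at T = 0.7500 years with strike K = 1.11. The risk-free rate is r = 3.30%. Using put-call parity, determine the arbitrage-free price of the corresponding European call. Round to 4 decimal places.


Answer: Call price = 0.1270

Derivation:
Put-call parity: C - P = S_0 * exp(-qT) - K * exp(-rT).
S_0 * exp(-qT) = 1.1400 * 1.00000000 = 1.14000000
K * exp(-rT) = 1.1100 * 0.97555377 = 1.08286468
C = P + S*exp(-qT) - K*exp(-rT)
C = 0.0699 + 1.14000000 - 1.08286468 = 0.1270


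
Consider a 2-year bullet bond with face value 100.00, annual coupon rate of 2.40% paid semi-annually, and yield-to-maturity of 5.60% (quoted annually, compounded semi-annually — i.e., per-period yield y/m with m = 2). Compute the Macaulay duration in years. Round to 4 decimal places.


Answer: Macaulay duration = 1.9634 years

Derivation:
Coupon per period c = face * coupon_rate / m = 1.200000
Periods per year m = 2; per-period yield y/m = 0.028000
Number of cashflows N = 4
Cashflows (t years, CF_t, discount factor 1/(1+y/m)^(m*t), PV):
  t = 0.5000: CF_t = 1.200000, DF = 0.972763, PV = 1.167315
  t = 1.0000: CF_t = 1.200000, DF = 0.946267, PV = 1.135521
  t = 1.5000: CF_t = 1.200000, DF = 0.920493, PV = 1.104592
  t = 2.0000: CF_t = 101.200000, DF = 0.895422, PV = 90.616661
Price P = sum_t PV_t = 94.024088
Macaulay numerator sum_t t * PV_t:
  t * PV_t at t = 0.5000: 0.583658
  t * PV_t at t = 1.0000: 1.135521
  t * PV_t at t = 1.5000: 1.656888
  t * PV_t at t = 2.0000: 181.233321
Macaulay duration D = (sum_t t * PV_t) / P = 184.609388 / 94.024088 = 1.963427


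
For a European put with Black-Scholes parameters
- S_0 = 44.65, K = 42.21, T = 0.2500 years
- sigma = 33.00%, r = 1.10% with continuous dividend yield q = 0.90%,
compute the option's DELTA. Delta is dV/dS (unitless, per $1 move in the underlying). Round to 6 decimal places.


d1 = 0.4261190759; d2 = 0.2611190759
phi(d1) = 0.3643183278; exp(-qT) = 0.9977525294; exp(-rT) = 0.9972537778
N(-d1) = 0.3350105404
Delta = -exp(-qT) * N(-d1) = -0.9977525294 * 0.3350105404 = -0.334258

Answer: Delta = -0.334258


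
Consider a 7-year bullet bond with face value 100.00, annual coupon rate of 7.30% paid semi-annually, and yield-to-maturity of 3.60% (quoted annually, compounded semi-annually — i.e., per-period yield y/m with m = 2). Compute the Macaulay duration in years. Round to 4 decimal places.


Coupon per period c = face * coupon_rate / m = 3.650000
Periods per year m = 2; per-period yield y/m = 0.018000
Number of cashflows N = 14
Cashflows (t years, CF_t, discount factor 1/(1+y/m)^(m*t), PV):
  t = 0.5000: CF_t = 3.650000, DF = 0.982318, PV = 3.585462
  t = 1.0000: CF_t = 3.650000, DF = 0.964949, PV = 3.522065
  t = 1.5000: CF_t = 3.650000, DF = 0.947887, PV = 3.459788
  t = 2.0000: CF_t = 3.650000, DF = 0.931127, PV = 3.398613
  t = 2.5000: CF_t = 3.650000, DF = 0.914663, PV = 3.338520
  t = 3.0000: CF_t = 3.650000, DF = 0.898490, PV = 3.279489
  t = 3.5000: CF_t = 3.650000, DF = 0.882603, PV = 3.221502
  t = 4.0000: CF_t = 3.650000, DF = 0.866997, PV = 3.164540
  t = 4.5000: CF_t = 3.650000, DF = 0.851667, PV = 3.108586
  t = 5.0000: CF_t = 3.650000, DF = 0.836608, PV = 3.053621
  t = 5.5000: CF_t = 3.650000, DF = 0.821816, PV = 2.999627
  t = 6.0000: CF_t = 3.650000, DF = 0.807285, PV = 2.946589
  t = 6.5000: CF_t = 3.650000, DF = 0.793010, PV = 2.894488
  t = 7.0000: CF_t = 103.650000, DF = 0.778989, PV = 80.742169
Price P = sum_t PV_t = 122.715059
Macaulay numerator sum_t t * PV_t:
  t * PV_t at t = 0.5000: 1.792731
  t * PV_t at t = 1.0000: 3.522065
  t * PV_t at t = 1.5000: 5.189683
  t * PV_t at t = 2.0000: 6.797227
  t * PV_t at t = 2.5000: 8.346300
  t * PV_t at t = 3.0000: 9.838467
  t * PV_t at t = 3.5000: 11.275257
  t * PV_t at t = 4.0000: 12.658161
  t * PV_t at t = 4.5000: 13.988636
  t * PV_t at t = 5.0000: 15.268103
  t * PV_t at t = 5.5000: 16.497950
  t * PV_t at t = 6.0000: 17.679533
  t * PV_t at t = 6.5000: 18.814172
  t * PV_t at t = 7.0000: 565.195186
Macaulay duration D = (sum_t t * PV_t) / P = 706.863471 / 122.715059 = 5.760202

Answer: Macaulay duration = 5.7602 years


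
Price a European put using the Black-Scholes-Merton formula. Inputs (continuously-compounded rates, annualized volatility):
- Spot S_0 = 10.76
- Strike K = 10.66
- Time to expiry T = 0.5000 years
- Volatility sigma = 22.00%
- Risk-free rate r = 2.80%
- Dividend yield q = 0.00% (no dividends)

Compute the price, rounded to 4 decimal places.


d1 = (ln(S/K) + (r - q + 0.5*sigma^2) * T) / (sigma * sqrt(T)) = 0.22779854
d2 = d1 - sigma * sqrt(T) = 0.07223505
exp(-rT) = 0.98609754; exp(-qT) = 1.00000000
P = K * exp(-rT) * N(-d2) - S_0 * exp(-qT) * N(-d1)
N(-d1) = 0.40990143; N(-d2) = 0.47120743
P = 10.6600 * 0.98609754 * 0.47120743 - 10.7600 * 1.00000000 * 0.40990143 = 0.5427

Answer: Price = 0.5427


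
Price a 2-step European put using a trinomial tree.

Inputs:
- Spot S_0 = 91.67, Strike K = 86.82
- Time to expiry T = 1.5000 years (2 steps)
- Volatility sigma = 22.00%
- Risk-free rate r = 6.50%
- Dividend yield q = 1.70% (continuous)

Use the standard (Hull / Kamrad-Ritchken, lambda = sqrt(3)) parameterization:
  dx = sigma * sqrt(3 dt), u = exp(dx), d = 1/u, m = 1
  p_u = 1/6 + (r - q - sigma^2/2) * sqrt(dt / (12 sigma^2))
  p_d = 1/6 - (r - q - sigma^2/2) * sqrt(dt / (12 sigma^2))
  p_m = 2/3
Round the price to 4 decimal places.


Answer: Price = V(0,0) = 4.2295

Derivation:
dt = T/N = 0.750000; dx = sigma*sqrt(3*dt) = 0.330000
u = exp(dx) = 1.390968; d = 1/u = 0.718924
p_u = 0.193712, p_m = 0.666667, p_d = 0.139621
Discount per step: exp(-r*dt) = 0.952419
Stock lattice S(k, j) with j the centered position index:
  k=0: S(0,+0) = 91.6700
  k=1: S(1,-1) = 65.9037; S(1,+0) = 91.6700; S(1,+1) = 127.5100
  k=2: S(2,-2) = 47.3798; S(2,-1) = 65.9037; S(2,+0) = 91.6700; S(2,+1) = 127.5100; S(2,+2) = 177.3624
Terminal payoffs V(N, j) = max(K - S_T, 0):
  V(2,-2) = 39.440238; V(2,-1) = 20.916261; V(2,+0) = 0.000000; V(2,+1) = 0.000000; V(2,+2) = 0.000000
Backward induction: V(k, j) = exp(-r*dt) * [p_u * V(k+1, j+1) + p_m * V(k+1, j) + p_d * V(k+1, j-1)]
  V(1,-1) = exp(-r*dt) * [p_u*0.000000 + p_m*20.916261 + p_d*39.440238] = 18.525380
  V(1,+0) = exp(-r*dt) * [p_u*0.000000 + p_m*0.000000 + p_d*20.916261] = 2.781401
  V(1,+1) = exp(-r*dt) * [p_u*0.000000 + p_m*0.000000 + p_d*0.000000] = 0.000000
  V(0,+0) = exp(-r*dt) * [p_u*0.000000 + p_m*2.781401 + p_d*18.525380] = 4.229506


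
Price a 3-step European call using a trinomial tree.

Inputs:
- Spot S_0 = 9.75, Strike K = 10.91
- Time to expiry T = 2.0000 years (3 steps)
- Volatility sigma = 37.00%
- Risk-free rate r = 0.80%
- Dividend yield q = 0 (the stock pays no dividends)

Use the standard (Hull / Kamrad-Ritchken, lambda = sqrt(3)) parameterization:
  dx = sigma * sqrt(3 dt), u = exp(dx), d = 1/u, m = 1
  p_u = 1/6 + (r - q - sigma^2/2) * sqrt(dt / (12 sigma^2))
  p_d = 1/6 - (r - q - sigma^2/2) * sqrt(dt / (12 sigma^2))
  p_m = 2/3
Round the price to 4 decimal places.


dt = T/N = 0.666667; dx = sigma*sqrt(3*dt) = 0.523259
u = exp(dx) = 1.687518; d = 1/u = 0.592586
p_u = 0.128158, p_m = 0.666667, p_d = 0.205175
Discount per step: exp(-r*dt) = 0.994681
Stock lattice S(k, j) with j the centered position index:
  k=0: S(0,+0) = 9.7500
  k=1: S(1,-1) = 5.7777; S(1,+0) = 9.7500; S(1,+1) = 16.4533
  k=2: S(2,-2) = 3.4238; S(2,-1) = 5.7777; S(2,+0) = 9.7500; S(2,+1) = 16.4533; S(2,+2) = 27.7653
  k=3: S(3,-3) = 2.0289; S(3,-2) = 3.4238; S(3,-1) = 5.7777; S(3,+0) = 9.7500; S(3,+1) = 16.4533; S(3,+2) = 27.7653; S(3,+3) = 46.8544
Terminal payoffs V(N, j) = max(S_T - K, 0):
  V(3,-3) = 0.000000; V(3,-2) = 0.000000; V(3,-1) = 0.000000; V(3,+0) = 0.000000; V(3,+1) = 5.543304; V(3,+2) = 16.855252; V(3,+3) = 35.944373
Backward induction: V(k, j) = exp(-r*dt) * [p_u * V(k+1, j+1) + p_m * V(k+1, j) + p_d * V(k+1, j-1)]
  V(2,-2) = exp(-r*dt) * [p_u*0.000000 + p_m*0.000000 + p_d*0.000000] = 0.000000
  V(2,-1) = exp(-r*dt) * [p_u*0.000000 + p_m*0.000000 + p_d*0.000000] = 0.000000
  V(2,+0) = exp(-r*dt) * [p_u*5.543304 + p_m*0.000000 + p_d*0.000000] = 0.706640
  V(2,+1) = exp(-r*dt) * [p_u*16.855252 + p_m*5.543304 + p_d*0.000000] = 5.824524
  V(2,+2) = exp(-r*dt) * [p_u*35.944373 + p_m*16.855252 + p_d*5.543304] = 16.890421
  V(1,-1) = exp(-r*dt) * [p_u*0.706640 + p_m*0.000000 + p_d*0.000000] = 0.090080
  V(1,+0) = exp(-r*dt) * [p_u*5.824524 + p_m*0.706640 + p_d*0.000000] = 1.211076
  V(1,+1) = exp(-r*dt) * [p_u*16.890421 + p_m*5.824524 + p_d*0.706640] = 6.159705
  V(0,+0) = exp(-r*dt) * [p_u*6.159705 + p_m*1.211076 + p_d*0.090080] = 1.606690

Answer: Price = V(0,0) = 1.6067


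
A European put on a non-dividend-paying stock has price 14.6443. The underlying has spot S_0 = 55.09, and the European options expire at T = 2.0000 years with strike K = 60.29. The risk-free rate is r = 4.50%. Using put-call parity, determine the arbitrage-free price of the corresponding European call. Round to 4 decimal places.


Answer: Call price = 14.6334

Derivation:
Put-call parity: C - P = S_0 * exp(-qT) - K * exp(-rT).
S_0 * exp(-qT) = 55.0900 * 1.00000000 = 55.09000000
K * exp(-rT) = 60.2900 * 0.91393119 = 55.10091116
C = P + S*exp(-qT) - K*exp(-rT)
C = 14.6443 + 55.09000000 - 55.10091116 = 14.6334


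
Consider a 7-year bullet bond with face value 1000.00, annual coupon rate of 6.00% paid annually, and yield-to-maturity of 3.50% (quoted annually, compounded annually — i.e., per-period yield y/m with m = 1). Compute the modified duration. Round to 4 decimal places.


Coupon per period c = face * coupon_rate / m = 60.000000
Periods per year m = 1; per-period yield y/m = 0.035000
Number of cashflows N = 7
Cashflows (t years, CF_t, discount factor 1/(1+y/m)^(m*t), PV):
  t = 1.0000: CF_t = 60.000000, DF = 0.966184, PV = 57.971014
  t = 2.0000: CF_t = 60.000000, DF = 0.933511, PV = 56.010642
  t = 3.0000: CF_t = 60.000000, DF = 0.901943, PV = 54.116562
  t = 4.0000: CF_t = 60.000000, DF = 0.871442, PV = 52.286534
  t = 5.0000: CF_t = 60.000000, DF = 0.841973, PV = 50.518390
  t = 6.0000: CF_t = 60.000000, DF = 0.813501, PV = 48.810039
  t = 7.0000: CF_t = 1060.000000, DF = 0.785991, PV = 833.150418
Price P = sum_t PV_t = 1152.863600
First compute Macaulay numerator sum_t t * PV_t:
  t * PV_t at t = 1.0000: 57.971014
  t * PV_t at t = 2.0000: 112.021284
  t * PV_t at t = 3.0000: 162.349687
  t * PV_t at t = 4.0000: 209.146135
  t * PV_t at t = 5.0000: 252.591950
  t * PV_t at t = 6.0000: 292.860232
  t * PV_t at t = 7.0000: 5832.052928
Macaulay duration D = 6918.993230 / 1152.863600 = 6.001571
Modified duration = D / (1 + y/m) = 6.001571 / (1 + 0.035000) = 5.798620

Answer: Modified duration = 5.7986


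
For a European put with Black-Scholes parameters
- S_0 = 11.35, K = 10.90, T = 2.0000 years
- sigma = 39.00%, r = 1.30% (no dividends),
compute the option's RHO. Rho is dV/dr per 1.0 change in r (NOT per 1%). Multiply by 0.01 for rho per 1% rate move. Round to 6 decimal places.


d1 = 0.3962607449; d2 = -0.1552825444
phi(d1) = 0.3688187964; exp(-qT) = 1.0000000000; exp(-rT) = 0.9743350896
N(-d2) = 0.5617007119
Rho = -K*T*exp(-rT)*N(-d2) = -10.9000 * 2.0000 * 0.9743350896 * 0.5617007119 = -11.930807

Answer: Rho = -11.930807


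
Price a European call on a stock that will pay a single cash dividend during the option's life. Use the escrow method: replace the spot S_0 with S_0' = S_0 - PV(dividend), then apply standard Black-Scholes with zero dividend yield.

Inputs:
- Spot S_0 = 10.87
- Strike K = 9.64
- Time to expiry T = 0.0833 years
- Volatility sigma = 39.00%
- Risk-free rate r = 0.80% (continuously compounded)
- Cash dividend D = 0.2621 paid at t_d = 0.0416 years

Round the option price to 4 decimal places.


Answer: Price = 1.0981

Derivation:
PV(D) = D * exp(-r * t_d) = 0.2621 * 0.99966726 = 0.26201279
S_0' = S_0 - PV(D) = 10.8700 - 0.26201279 = 10.60798721
d1 = (ln(S_0'/K) + (r + sigma^2/2)*T) / (sigma*sqrt(T)) = 0.91228473
d2 = d1 - sigma*sqrt(T) = 0.79972395
exp(-rT) = 0.99933382
N(d1) = 0.81919058; N(d2) = 0.78806462
C = S_0' * N(d1) - K * exp(-rT) * N(d2) = 10.60798721 * 0.81919058 - 9.6400 * 0.99933382 * 0.78806462 = 1.0981


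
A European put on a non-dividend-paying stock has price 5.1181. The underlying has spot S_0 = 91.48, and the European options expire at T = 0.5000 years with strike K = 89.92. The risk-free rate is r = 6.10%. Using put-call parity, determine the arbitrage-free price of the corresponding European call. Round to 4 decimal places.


Answer: Call price = 9.3793

Derivation:
Put-call parity: C - P = S_0 * exp(-qT) - K * exp(-rT).
S_0 * exp(-qT) = 91.4800 * 1.00000000 = 91.48000000
K * exp(-rT) = 89.9200 * 0.96996043 = 87.21884205
C = P + S*exp(-qT) - K*exp(-rT)
C = 5.1181 + 91.48000000 - 87.21884205 = 9.3793


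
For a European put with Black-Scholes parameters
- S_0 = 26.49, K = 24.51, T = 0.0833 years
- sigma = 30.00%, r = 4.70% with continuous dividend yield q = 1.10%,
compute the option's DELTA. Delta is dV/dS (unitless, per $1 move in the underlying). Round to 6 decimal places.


d1 = 0.9751480398; d2 = 0.8885628217
phi(d1) = 0.2479829257; exp(-qT) = 0.9990841197; exp(-rT) = 0.9960925540
N(-d1) = 0.1647434160
Delta = -exp(-qT) * N(-d1) = -0.9990841197 * 0.1647434160 = -0.164593

Answer: Delta = -0.164593


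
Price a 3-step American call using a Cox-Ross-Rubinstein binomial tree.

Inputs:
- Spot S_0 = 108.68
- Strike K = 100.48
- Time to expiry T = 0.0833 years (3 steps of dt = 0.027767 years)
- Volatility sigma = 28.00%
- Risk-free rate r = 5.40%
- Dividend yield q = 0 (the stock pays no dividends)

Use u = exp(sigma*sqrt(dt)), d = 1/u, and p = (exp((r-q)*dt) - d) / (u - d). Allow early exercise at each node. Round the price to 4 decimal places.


dt = T/N = 0.027767
u = exp(sigma*sqrt(dt)) = 1.047763; d = 1/u = 0.954414
p = (exp((r-q)*dt) - d) / (u - d) = 0.504412
Discount per step: exp(-r*dt) = 0.998502
Stock lattice S(k, i) with i counting down-moves:
  k=0: S(0,0) = 108.6800
  k=1: S(1,0) = 113.8709; S(1,1) = 103.7258
  k=2: S(2,0) = 119.3097; S(2,1) = 108.6800; S(2,2) = 98.9974
  k=3: S(3,0) = 125.0083; S(3,1) = 113.8709; S(3,2) = 103.7258; S(3,3) = 94.4845
Terminal payoffs V(N, i) = max(S_T - K, 0):
  V(3,0) = 24.528256; V(3,1) = 13.390873; V(3,2) = 3.245756; V(3,3) = 0.000000
Backward induction: V(k, i) = exp(-r*dt) * [p * V(k+1, i) + (1-p) * V(k+1, i+1)]; then take max(V_cont, immediate exercise) for American.
  V(2,0) = exp(-r*dt) * [p*24.528256 + (1-p)*13.390873] = 18.980225; exercise = 18.829678; V(2,0) = max -> 18.980225
  V(2,1) = exp(-r*dt) * [p*13.390873 + (1-p)*3.245756] = 8.350547; exercise = 8.200000; V(2,1) = max -> 8.350547
  V(2,2) = exp(-r*dt) * [p*3.245756 + (1-p)*0.000000] = 1.634746; exercise = 0.000000; V(2,2) = max -> 1.634746
  V(1,0) = exp(-r*dt) * [p*18.980225 + (1-p)*8.350547] = 13.691741; exercise = 13.390873; V(1,0) = max -> 13.691741
  V(1,1) = exp(-r*dt) * [p*8.350547 + (1-p)*1.634746] = 5.014753; exercise = 3.245756; V(1,1) = max -> 5.014753
  V(0,0) = exp(-r*dt) * [p*13.691741 + (1-p)*5.014753] = 9.377461; exercise = 8.200000; V(0,0) = max -> 9.377461

Answer: Price = V(0,0) = 9.3775


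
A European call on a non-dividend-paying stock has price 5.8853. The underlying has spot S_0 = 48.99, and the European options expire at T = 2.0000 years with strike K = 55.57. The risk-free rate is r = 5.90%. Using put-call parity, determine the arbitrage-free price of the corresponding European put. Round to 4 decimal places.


Answer: Put price = 6.2801

Derivation:
Put-call parity: C - P = S_0 * exp(-qT) - K * exp(-rT).
S_0 * exp(-qT) = 48.9900 * 1.00000000 = 48.99000000
K * exp(-rT) = 55.5700 * 0.88869605 = 49.38483964
P = C - S*exp(-qT) + K*exp(-rT)
P = 5.8853 - 48.99000000 + 49.38483964 = 6.2801


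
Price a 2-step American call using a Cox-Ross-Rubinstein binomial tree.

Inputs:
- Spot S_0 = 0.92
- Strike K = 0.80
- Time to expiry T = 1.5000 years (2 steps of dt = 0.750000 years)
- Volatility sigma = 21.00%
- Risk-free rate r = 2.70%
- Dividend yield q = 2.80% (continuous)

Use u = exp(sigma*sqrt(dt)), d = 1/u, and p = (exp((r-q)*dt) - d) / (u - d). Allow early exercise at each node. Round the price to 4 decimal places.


dt = T/N = 0.750000
u = exp(sigma*sqrt(dt)) = 1.199453; d = 1/u = 0.833714
p = (exp((r-q)*dt) - d) / (u - d) = 0.452609
Discount per step: exp(-r*dt) = 0.979954
Stock lattice S(k, i) with i counting down-moves:
  k=0: S(0,0) = 0.9200
  k=1: S(1,0) = 1.1035; S(1,1) = 0.7670
  k=2: S(2,0) = 1.3236; S(2,1) = 0.9200; S(2,2) = 0.6395
Terminal payoffs V(N, i) = max(S_T - K, 0):
  V(2,0) = 0.523592; V(2,1) = 0.120000; V(2,2) = 0.000000
Backward induction: V(k, i) = exp(-r*dt) * [p * V(k+1, i) + (1-p) * V(k+1, i+1)]; then take max(V_cont, immediate exercise) for American.
  V(1,0) = exp(-r*dt) * [p*0.523592 + (1-p)*0.120000] = 0.296602; exercise = 0.303496; V(1,0) = max -> 0.303496
  V(1,1) = exp(-r*dt) * [p*0.120000 + (1-p)*0.000000] = 0.053224; exercise = 0.000000; V(1,1) = max -> 0.053224
  V(0,0) = exp(-r*dt) * [p*0.303496 + (1-p)*0.053224] = 0.163162; exercise = 0.120000; V(0,0) = max -> 0.163162

Answer: Price = V(0,0) = 0.1632


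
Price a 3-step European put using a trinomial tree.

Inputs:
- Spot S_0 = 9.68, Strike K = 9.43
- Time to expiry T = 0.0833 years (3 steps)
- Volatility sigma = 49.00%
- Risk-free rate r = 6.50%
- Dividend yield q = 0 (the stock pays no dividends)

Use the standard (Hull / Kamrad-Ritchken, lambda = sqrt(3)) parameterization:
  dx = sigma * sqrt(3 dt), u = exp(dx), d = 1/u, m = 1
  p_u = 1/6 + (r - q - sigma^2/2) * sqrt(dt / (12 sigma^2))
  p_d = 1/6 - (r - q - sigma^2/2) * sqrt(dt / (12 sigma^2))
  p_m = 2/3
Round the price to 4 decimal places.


Answer: Price = V(0,0) = 0.3903

Derivation:
dt = T/N = 0.027767; dx = sigma*sqrt(3*dt) = 0.141423
u = exp(dx) = 1.151911; d = 1/u = 0.868122
p_u = 0.161262, p_m = 0.666667, p_d = 0.172071
Discount per step: exp(-r*dt) = 0.998197
Stock lattice S(k, j) with j the centered position index:
  k=0: S(0,+0) = 9.6800
  k=1: S(1,-1) = 8.4034; S(1,+0) = 9.6800; S(1,+1) = 11.1505
  k=2: S(2,-2) = 7.2952; S(2,-1) = 8.4034; S(2,+0) = 9.6800; S(2,+1) = 11.1505; S(2,+2) = 12.8444
  k=3: S(3,-3) = 6.3331; S(3,-2) = 7.2952; S(3,-1) = 8.4034; S(3,+0) = 9.6800; S(3,+1) = 11.1505; S(3,+2) = 12.8444; S(3,+3) = 14.7956
Terminal payoffs V(N, j) = max(K - S_T, 0):
  V(3,-3) = 3.096872; V(3,-2) = 2.134798; V(3,-1) = 1.026575; V(3,+0) = 0.000000; V(3,+1) = 0.000000; V(3,+2) = 0.000000; V(3,+3) = 0.000000
Backward induction: V(k, j) = exp(-r*dt) * [p_u * V(k+1, j+1) + p_m * V(k+1, j) + p_d * V(k+1, j-1)]
  V(2,-2) = exp(-r*dt) * [p_u*1.026575 + p_m*2.134798 + p_d*3.096872] = 2.117802
  V(2,-1) = exp(-r*dt) * [p_u*0.000000 + p_m*1.026575 + p_d*2.134798] = 1.049823
  V(2,+0) = exp(-r*dt) * [p_u*0.000000 + p_m*0.000000 + p_d*1.026575] = 0.176325
  V(2,+1) = exp(-r*dt) * [p_u*0.000000 + p_m*0.000000 + p_d*0.000000] = 0.000000
  V(2,+2) = exp(-r*dt) * [p_u*0.000000 + p_m*0.000000 + p_d*0.000000] = 0.000000
  V(1,-1) = exp(-r*dt) * [p_u*0.176325 + p_m*1.049823 + p_d*2.117802] = 1.090759
  V(1,+0) = exp(-r*dt) * [p_u*0.000000 + p_m*0.176325 + p_d*1.049823] = 0.297656
  V(1,+1) = exp(-r*dt) * [p_u*0.000000 + p_m*0.000000 + p_d*0.176325] = 0.030286
  V(0,+0) = exp(-r*dt) * [p_u*0.030286 + p_m*0.297656 + p_d*1.090759] = 0.390304


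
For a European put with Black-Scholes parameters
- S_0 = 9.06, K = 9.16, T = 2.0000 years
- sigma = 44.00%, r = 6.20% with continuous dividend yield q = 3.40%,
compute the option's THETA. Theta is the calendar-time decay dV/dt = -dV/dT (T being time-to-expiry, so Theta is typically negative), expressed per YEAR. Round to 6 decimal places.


d1 = 0.3834815909; d2 = -0.2387723766
phi(d1) = 0.3706609193; exp(-qT) = 0.9342604736; exp(-rT) = 0.8833798409
Theta = -S*exp(-qT)*phi(d1)*sigma/(2*sqrt(T)) + r*K*exp(-rT)*N(-d2) - q*S*exp(-qT)*N(-d1)
N(-d1) = 0.3506813586; N(-d2) = 0.5943589545; sqrt(T) = 1.4142135624
Term 1 = -9.0600 * 0.9342604736 * 0.3706609193 * 0.4400 / (2 * 1.4142135624) = -0.4880683598
Term 2 = 0.0620 * 9.1600 * 0.8833798409 * 0.5943589545 = 0.2981833966
Term 3 = -0.0340 * 9.0600 * 0.9342604736 * 0.3506813586 = -0.1009224466
Theta = -0.4880683598 + (0.2981833966) + (-0.1009224466) = -0.290807

Answer: Theta = -0.290807


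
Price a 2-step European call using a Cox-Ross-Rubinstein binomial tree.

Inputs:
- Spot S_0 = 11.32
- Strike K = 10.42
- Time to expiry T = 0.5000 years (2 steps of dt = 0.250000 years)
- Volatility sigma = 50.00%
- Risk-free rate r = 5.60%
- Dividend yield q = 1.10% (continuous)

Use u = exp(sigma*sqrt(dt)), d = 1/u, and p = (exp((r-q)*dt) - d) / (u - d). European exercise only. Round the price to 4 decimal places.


Answer: Price = V(0,0) = 2.1326

Derivation:
dt = T/N = 0.250000
u = exp(sigma*sqrt(dt)) = 1.284025; d = 1/u = 0.778801
p = (exp((r-q)*dt) - d) / (u - d) = 0.460217
Discount per step: exp(-r*dt) = 0.986098
Stock lattice S(k, i) with i counting down-moves:
  k=0: S(0,0) = 11.3200
  k=1: S(1,0) = 14.5352; S(1,1) = 8.8160
  k=2: S(2,0) = 18.6635; S(2,1) = 11.3200; S(2,2) = 6.8659
Terminal payoffs V(N, i) = max(S_T - K, 0):
  V(2,0) = 8.243525; V(2,1) = 0.900000; V(2,2) = 0.000000
Backward induction: V(k, i) = exp(-r*dt) * [p * V(k+1, i) + (1-p) * V(k+1, i+1)].
  V(1,0) = exp(-r*dt) * [p*8.243525 + (1-p)*0.900000] = 4.220115
  V(1,1) = exp(-r*dt) * [p*0.900000 + (1-p)*0.000000] = 0.408437
  V(0,0) = exp(-r*dt) * [p*4.220115 + (1-p)*0.408437] = 2.132568


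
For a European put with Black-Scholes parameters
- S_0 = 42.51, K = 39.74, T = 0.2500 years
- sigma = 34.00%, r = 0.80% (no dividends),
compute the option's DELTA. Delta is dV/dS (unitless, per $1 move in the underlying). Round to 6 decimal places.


d1 = 0.4931241485; d2 = 0.3231241485
phi(d1) = 0.3532694333; exp(-qT) = 1.0000000000; exp(-rT) = 0.9980019987
N(-d1) = 0.3109624345
Delta = -exp(-qT) * N(-d1) = -1.0000000000 * 0.3109624345 = -0.310962

Answer: Delta = -0.310962
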